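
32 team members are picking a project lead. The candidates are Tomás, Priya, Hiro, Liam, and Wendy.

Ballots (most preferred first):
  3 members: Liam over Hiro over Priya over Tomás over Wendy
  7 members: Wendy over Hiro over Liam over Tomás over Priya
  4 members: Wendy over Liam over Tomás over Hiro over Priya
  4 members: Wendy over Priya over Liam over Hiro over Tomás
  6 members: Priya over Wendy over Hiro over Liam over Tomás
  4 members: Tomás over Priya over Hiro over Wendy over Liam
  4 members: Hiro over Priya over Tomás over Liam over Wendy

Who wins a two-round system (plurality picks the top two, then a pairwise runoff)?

Round 1 first-place votes: Tomás 4, Priya 6, Hiro 4, Liam 3, Wendy 15. Wendy and Priya advance.
Runoff: Wendy is ranked above Priya on 15 ballots, Priya above Wendy on 17.

Priya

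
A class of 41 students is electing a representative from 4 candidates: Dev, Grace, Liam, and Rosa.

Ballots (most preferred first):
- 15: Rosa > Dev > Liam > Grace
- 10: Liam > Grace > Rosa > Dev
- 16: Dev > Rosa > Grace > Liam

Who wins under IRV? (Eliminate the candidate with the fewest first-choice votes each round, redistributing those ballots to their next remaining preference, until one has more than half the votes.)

Rosa

Round 1: Dev 16, Grace 0, Liam 10, Rosa 15. Grace eliminated.
Round 2: Dev 16, Liam 10, Rosa 15. Liam eliminated.
Round 3: Dev 16, Rosa 25. Rosa has a majority (≥21).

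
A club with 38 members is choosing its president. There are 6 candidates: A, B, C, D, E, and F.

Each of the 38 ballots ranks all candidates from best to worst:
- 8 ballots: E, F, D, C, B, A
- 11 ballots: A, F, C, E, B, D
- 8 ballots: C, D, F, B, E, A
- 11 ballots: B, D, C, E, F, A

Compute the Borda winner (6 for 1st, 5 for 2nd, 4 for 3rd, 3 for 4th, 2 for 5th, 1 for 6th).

A: 8×1 + 11×6 + 8×1 + 11×1 = 93
B: 8×2 + 11×2 + 8×3 + 11×6 = 128
C: 8×3 + 11×4 + 8×6 + 11×4 = 160
D: 8×4 + 11×1 + 8×5 + 11×5 = 138
E: 8×6 + 11×3 + 8×2 + 11×3 = 130
F: 8×5 + 11×5 + 8×4 + 11×2 = 149

C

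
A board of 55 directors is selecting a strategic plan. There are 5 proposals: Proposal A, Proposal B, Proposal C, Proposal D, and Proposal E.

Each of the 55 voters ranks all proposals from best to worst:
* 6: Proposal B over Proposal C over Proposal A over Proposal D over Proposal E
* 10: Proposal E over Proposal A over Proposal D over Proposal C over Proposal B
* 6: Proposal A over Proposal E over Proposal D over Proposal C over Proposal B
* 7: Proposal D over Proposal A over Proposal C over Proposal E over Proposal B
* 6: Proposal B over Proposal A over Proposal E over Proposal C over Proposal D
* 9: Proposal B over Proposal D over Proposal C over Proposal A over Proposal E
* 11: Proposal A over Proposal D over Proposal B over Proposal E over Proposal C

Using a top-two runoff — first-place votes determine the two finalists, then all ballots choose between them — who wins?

Proposal A

Round 1 first-place votes: Proposal A 17, Proposal B 21, Proposal C 0, Proposal D 7, Proposal E 10. Proposal B and Proposal A advance.
Runoff: Proposal B is ranked above Proposal A on 21 ballots, Proposal A above Proposal B on 34.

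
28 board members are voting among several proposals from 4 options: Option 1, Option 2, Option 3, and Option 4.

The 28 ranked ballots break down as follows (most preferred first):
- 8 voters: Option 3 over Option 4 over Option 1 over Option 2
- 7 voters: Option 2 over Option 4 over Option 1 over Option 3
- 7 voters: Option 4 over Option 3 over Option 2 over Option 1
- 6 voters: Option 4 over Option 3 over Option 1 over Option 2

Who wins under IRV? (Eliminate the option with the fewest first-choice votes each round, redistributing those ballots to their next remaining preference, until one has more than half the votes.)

Option 4

Round 1: Option 1 0, Option 2 7, Option 3 8, Option 4 13. Option 1 eliminated.
Round 2: Option 2 7, Option 3 8, Option 4 13. Option 2 eliminated.
Round 3: Option 3 8, Option 4 20. Option 4 has a majority (≥15).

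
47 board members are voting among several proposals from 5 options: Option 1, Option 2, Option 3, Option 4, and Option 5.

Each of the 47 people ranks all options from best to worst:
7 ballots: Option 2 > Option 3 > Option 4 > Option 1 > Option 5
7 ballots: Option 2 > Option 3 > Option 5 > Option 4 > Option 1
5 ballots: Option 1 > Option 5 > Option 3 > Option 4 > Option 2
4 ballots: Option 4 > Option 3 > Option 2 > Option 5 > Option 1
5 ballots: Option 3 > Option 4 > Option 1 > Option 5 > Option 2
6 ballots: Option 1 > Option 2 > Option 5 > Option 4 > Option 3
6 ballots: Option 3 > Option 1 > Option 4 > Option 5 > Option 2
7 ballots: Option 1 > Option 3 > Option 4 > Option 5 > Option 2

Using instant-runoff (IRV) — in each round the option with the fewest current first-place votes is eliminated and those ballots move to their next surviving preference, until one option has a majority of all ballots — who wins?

Option 3

Round 1: Option 1 18, Option 2 14, Option 3 11, Option 4 4, Option 5 0. Option 5 eliminated.
Round 2: Option 1 18, Option 2 14, Option 3 11, Option 4 4. Option 4 eliminated.
Round 3: Option 1 18, Option 2 14, Option 3 15. Option 2 eliminated.
Round 4: Option 1 18, Option 3 29. Option 3 has a majority (≥24).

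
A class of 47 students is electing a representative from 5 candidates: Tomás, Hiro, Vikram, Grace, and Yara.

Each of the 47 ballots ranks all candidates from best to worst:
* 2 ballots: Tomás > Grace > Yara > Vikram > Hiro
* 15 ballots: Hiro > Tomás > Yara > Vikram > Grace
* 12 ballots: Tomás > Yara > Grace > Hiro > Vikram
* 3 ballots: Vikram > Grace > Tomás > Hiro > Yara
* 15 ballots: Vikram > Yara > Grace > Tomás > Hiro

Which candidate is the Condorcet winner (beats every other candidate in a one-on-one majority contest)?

Tomás vs Hiro: 32–15
Tomás vs Vikram: 29–18
Tomás vs Grace: 29–18
Tomás vs Yara: 32–15
Tomás beats every other candidate.

Tomás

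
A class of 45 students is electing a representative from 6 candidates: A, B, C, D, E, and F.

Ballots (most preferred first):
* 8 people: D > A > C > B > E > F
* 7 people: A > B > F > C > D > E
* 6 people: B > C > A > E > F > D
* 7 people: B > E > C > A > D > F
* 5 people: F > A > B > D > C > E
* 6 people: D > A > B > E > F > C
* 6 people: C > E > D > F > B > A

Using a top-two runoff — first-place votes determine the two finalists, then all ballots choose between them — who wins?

B

Round 1 first-place votes: A 7, B 13, C 6, D 14, E 0, F 5. D and B advance.
Runoff: D is ranked above B on 20 ballots, B above D on 25.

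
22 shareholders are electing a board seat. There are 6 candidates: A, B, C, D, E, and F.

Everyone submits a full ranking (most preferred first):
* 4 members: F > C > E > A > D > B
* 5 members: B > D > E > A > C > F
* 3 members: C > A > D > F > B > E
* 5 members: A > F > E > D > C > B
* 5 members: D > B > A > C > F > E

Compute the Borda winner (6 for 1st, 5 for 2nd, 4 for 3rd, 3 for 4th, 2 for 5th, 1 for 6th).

A: 4×3 + 5×3 + 3×5 + 5×6 + 5×4 = 92
B: 4×1 + 5×6 + 3×2 + 5×1 + 5×5 = 70
C: 4×5 + 5×2 + 3×6 + 5×2 + 5×3 = 73
D: 4×2 + 5×5 + 3×4 + 5×3 + 5×6 = 90
E: 4×4 + 5×4 + 3×1 + 5×4 + 5×1 = 64
F: 4×6 + 5×1 + 3×3 + 5×5 + 5×2 = 73

A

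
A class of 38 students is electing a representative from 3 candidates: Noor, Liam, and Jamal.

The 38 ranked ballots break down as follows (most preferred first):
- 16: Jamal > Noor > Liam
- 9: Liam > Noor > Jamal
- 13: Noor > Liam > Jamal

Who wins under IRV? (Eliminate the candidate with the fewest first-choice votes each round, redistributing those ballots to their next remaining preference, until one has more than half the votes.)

Noor

Round 1: Noor 13, Liam 9, Jamal 16. Liam eliminated.
Round 2: Noor 22, Jamal 16. Noor has a majority (≥20).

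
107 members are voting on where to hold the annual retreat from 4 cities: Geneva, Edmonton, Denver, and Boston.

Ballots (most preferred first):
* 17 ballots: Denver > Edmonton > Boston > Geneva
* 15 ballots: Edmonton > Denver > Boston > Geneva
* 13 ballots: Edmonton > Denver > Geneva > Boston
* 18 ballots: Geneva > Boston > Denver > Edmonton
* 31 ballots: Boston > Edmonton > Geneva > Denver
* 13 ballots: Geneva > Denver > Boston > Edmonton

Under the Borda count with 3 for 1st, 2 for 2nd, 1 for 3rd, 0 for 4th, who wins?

Edmonton

Geneva: 17×0 + 15×0 + 13×1 + 18×3 + 31×1 + 13×3 = 137
Edmonton: 17×2 + 15×3 + 13×3 + 18×0 + 31×2 + 13×0 = 180
Denver: 17×3 + 15×2 + 13×2 + 18×1 + 31×0 + 13×2 = 151
Boston: 17×1 + 15×1 + 13×0 + 18×2 + 31×3 + 13×1 = 174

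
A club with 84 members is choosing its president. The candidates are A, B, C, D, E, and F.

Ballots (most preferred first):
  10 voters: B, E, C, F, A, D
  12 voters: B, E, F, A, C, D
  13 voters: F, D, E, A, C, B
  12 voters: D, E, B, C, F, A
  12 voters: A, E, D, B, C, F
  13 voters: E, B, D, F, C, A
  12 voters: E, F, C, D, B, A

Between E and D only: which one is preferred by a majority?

E

E is ranked above D on 59 ballots; D above E on 25.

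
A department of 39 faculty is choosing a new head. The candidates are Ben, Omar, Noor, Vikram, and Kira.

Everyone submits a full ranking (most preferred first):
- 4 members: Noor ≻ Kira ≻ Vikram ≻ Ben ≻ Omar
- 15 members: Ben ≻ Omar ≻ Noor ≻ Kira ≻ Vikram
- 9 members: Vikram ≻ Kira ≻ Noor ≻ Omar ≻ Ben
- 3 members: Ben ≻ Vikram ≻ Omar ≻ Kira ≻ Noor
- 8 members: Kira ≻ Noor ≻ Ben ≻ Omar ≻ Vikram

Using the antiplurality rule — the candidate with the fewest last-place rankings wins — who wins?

Last-place votes: Ben 9, Omar 4, Noor 3, Vikram 23, Kira 0.

Kira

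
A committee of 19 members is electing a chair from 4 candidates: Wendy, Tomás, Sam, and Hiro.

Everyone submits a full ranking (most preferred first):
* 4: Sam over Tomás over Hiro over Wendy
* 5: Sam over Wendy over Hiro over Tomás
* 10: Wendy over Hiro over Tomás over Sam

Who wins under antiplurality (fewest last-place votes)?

Hiro

Last-place votes: Wendy 4, Tomás 5, Sam 10, Hiro 0.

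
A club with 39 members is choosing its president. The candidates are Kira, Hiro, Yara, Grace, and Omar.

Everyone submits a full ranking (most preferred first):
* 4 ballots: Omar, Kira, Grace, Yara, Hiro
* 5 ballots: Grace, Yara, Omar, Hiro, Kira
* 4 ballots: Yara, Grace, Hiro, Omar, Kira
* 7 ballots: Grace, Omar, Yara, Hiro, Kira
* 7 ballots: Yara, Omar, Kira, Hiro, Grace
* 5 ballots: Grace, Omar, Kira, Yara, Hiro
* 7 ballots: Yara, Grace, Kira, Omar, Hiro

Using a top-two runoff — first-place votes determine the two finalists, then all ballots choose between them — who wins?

Round 1 first-place votes: Kira 0, Hiro 0, Yara 18, Grace 17, Omar 4. Yara and Grace advance.
Runoff: Yara is ranked above Grace on 18 ballots, Grace above Yara on 21.

Grace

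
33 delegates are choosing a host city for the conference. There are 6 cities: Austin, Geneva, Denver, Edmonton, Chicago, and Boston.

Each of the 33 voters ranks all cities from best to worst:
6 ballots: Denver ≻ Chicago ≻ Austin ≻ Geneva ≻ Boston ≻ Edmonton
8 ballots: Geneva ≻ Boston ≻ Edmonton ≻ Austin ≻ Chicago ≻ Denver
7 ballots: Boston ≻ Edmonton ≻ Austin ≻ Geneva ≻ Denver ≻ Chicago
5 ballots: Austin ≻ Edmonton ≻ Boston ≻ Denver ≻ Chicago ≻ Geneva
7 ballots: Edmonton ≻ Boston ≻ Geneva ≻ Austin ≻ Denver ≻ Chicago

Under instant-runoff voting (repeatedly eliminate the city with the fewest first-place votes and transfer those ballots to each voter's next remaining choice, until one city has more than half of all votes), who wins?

Round 1: Austin 5, Geneva 8, Denver 6, Edmonton 7, Chicago 0, Boston 7. Chicago eliminated.
Round 2: Austin 5, Geneva 8, Denver 6, Edmonton 7, Boston 7. Austin eliminated.
Round 3: Geneva 8, Denver 6, Edmonton 12, Boston 7. Denver eliminated.
Round 4: Geneva 14, Edmonton 12, Boston 7. Boston eliminated.
Round 5: Geneva 14, Edmonton 19. Edmonton has a majority (≥17).

Edmonton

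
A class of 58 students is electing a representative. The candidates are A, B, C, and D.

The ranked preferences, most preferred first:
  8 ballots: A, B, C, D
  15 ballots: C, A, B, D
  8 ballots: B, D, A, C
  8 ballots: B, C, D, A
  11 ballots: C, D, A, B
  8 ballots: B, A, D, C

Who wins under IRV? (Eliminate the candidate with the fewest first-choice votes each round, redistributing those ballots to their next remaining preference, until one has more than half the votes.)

Round 1: A 8, B 24, C 26, D 0. D eliminated.
Round 2: A 8, B 24, C 26. A eliminated.
Round 3: B 32, C 26. B has a majority (≥30).

B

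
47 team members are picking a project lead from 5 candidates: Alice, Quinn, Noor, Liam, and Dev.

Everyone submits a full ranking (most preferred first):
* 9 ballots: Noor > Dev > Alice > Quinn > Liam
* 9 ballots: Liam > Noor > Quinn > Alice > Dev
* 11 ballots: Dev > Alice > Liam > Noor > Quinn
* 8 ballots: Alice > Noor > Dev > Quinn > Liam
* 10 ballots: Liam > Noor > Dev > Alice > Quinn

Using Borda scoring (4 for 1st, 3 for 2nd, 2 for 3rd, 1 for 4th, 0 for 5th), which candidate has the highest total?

Noor

Alice: 9×2 + 9×1 + 11×3 + 8×4 + 10×1 = 102
Quinn: 9×1 + 9×2 + 11×0 + 8×1 + 10×0 = 35
Noor: 9×4 + 9×3 + 11×1 + 8×3 + 10×3 = 128
Liam: 9×0 + 9×4 + 11×2 + 8×0 + 10×4 = 98
Dev: 9×3 + 9×0 + 11×4 + 8×2 + 10×2 = 107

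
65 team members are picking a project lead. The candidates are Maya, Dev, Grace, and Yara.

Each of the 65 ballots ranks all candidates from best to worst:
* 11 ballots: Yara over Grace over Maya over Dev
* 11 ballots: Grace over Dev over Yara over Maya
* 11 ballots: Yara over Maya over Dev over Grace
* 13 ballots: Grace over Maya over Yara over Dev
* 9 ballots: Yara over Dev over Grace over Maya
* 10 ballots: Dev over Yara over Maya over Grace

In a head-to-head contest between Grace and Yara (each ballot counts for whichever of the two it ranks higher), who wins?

Yara

Grace is ranked above Yara on 24 ballots; Yara above Grace on 41.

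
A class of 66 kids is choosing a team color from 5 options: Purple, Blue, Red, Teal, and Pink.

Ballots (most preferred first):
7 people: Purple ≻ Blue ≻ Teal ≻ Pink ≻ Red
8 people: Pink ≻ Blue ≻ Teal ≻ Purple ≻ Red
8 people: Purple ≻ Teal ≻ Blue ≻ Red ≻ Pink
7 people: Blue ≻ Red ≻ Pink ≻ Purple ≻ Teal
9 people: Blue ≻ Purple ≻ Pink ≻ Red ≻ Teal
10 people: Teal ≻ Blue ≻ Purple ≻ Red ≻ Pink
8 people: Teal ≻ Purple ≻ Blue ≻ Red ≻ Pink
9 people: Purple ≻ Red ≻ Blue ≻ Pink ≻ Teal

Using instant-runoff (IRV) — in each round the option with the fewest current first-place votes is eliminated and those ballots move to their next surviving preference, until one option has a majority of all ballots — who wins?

Blue

Round 1: Purple 24, Blue 16, Red 0, Teal 18, Pink 8. Red eliminated.
Round 2: Purple 24, Blue 16, Teal 18, Pink 8. Pink eliminated.
Round 3: Purple 24, Blue 24, Teal 18. Teal eliminated.
Round 4: Purple 32, Blue 34. Blue has a majority (≥34).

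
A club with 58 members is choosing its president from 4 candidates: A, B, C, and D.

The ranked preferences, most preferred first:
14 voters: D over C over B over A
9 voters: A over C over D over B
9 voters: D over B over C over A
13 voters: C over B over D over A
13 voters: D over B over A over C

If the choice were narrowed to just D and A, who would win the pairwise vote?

D

D is ranked above A on 49 ballots; A above D on 9.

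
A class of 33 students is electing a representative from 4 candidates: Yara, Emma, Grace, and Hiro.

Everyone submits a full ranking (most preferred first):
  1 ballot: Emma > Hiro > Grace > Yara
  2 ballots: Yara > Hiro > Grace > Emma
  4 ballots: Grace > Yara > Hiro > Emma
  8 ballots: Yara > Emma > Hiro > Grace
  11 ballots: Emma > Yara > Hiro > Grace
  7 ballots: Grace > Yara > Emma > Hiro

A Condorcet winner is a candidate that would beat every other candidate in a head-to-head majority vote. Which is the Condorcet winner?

Yara

Yara vs Emma: 21–12
Yara vs Grace: 21–12
Yara vs Hiro: 32–1
Yara beats every other candidate.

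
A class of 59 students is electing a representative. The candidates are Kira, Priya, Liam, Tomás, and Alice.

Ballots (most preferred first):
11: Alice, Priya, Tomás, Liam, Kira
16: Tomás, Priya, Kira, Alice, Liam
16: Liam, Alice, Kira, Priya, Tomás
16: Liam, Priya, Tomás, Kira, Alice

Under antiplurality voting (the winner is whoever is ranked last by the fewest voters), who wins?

Priya

Last-place votes: Kira 11, Priya 0, Liam 16, Tomás 16, Alice 16.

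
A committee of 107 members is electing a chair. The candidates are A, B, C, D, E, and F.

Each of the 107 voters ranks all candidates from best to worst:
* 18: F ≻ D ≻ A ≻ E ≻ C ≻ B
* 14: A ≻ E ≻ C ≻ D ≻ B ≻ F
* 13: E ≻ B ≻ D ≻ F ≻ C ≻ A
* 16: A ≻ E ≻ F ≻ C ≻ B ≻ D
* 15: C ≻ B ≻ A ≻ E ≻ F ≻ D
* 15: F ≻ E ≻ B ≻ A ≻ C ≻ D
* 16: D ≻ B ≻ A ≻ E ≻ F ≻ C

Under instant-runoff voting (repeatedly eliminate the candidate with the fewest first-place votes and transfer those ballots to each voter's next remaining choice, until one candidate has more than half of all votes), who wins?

A

Round 1: A 30, B 0, C 15, D 16, E 13, F 33. B eliminated.
Round 2: A 30, C 15, D 16, E 13, F 33. E eliminated.
Round 3: A 30, C 15, D 29, F 33. C eliminated.
Round 4: A 45, D 29, F 33. D eliminated.
Round 5: A 61, F 46. A has a majority (≥54).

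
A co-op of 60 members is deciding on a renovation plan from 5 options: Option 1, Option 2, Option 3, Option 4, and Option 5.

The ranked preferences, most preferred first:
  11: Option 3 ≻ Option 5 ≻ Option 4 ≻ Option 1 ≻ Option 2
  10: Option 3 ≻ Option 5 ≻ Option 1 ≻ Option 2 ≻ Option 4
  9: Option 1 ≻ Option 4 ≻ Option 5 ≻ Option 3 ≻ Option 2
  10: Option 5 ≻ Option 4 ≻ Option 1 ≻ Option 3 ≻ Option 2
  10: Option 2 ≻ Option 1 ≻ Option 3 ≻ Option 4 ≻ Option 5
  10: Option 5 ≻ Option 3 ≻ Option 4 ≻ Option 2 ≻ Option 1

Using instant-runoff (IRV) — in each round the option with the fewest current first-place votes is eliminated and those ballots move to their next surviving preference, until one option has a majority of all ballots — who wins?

Round 1: Option 1 9, Option 2 10, Option 3 21, Option 4 0, Option 5 20. Option 4 eliminated.
Round 2: Option 1 9, Option 2 10, Option 3 21, Option 5 20. Option 1 eliminated.
Round 3: Option 2 10, Option 3 21, Option 5 29. Option 2 eliminated.
Round 4: Option 3 31, Option 5 29. Option 3 has a majority (≥31).

Option 3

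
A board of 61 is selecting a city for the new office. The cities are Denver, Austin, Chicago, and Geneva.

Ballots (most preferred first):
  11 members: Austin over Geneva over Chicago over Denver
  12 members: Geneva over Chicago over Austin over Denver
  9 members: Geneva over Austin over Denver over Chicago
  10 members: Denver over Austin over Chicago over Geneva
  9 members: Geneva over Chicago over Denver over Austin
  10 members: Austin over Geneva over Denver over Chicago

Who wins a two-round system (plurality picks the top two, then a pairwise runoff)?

Round 1 first-place votes: Denver 10, Austin 21, Chicago 0, Geneva 30. Geneva and Austin advance.
Runoff: Geneva is ranked above Austin on 30 ballots, Austin above Geneva on 31.

Austin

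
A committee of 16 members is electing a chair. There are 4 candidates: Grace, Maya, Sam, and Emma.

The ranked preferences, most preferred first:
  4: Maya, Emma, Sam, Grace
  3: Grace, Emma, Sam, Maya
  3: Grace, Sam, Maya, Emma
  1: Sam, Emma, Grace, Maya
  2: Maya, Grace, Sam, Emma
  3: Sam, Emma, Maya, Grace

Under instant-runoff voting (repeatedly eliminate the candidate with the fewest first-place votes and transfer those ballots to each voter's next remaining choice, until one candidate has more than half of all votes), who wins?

Maya

Round 1: Grace 6, Maya 6, Sam 4, Emma 0. Emma eliminated.
Round 2: Grace 6, Maya 6, Sam 4. Sam eliminated.
Round 3: Grace 7, Maya 9. Maya has a majority (≥9).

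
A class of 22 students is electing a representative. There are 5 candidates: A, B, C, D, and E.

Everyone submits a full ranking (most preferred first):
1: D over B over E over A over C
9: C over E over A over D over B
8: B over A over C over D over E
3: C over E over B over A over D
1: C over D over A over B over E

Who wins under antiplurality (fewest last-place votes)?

Last-place votes: A 0, B 9, C 1, D 3, E 9.

A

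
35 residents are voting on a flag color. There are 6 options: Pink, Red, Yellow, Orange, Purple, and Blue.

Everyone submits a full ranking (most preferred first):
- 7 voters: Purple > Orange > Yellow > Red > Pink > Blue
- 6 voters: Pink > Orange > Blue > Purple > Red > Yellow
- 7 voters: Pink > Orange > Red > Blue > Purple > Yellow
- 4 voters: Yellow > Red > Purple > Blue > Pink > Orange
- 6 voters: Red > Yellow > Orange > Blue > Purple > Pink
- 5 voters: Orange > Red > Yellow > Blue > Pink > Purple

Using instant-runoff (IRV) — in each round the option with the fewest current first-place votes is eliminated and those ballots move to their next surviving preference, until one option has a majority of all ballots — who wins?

Red

Round 1: Pink 13, Red 6, Yellow 4, Orange 5, Purple 7, Blue 0. Blue eliminated.
Round 2: Pink 13, Red 6, Yellow 4, Orange 5, Purple 7. Yellow eliminated.
Round 3: Pink 13, Red 10, Orange 5, Purple 7. Orange eliminated.
Round 4: Pink 13, Red 15, Purple 7. Purple eliminated.
Round 5: Pink 13, Red 22. Red has a majority (≥18).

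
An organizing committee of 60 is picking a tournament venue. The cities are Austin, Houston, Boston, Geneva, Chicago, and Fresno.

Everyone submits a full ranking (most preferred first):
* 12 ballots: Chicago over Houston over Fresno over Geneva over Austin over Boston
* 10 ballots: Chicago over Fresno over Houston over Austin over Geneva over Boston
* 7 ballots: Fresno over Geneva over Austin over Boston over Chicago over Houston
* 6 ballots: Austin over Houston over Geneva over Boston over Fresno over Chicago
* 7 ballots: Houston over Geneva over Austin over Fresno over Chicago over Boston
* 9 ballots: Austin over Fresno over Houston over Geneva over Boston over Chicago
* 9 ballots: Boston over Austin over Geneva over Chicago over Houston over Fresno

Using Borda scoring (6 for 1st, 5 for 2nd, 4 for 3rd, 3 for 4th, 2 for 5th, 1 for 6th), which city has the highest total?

Austin

Austin: 12×2 + 10×3 + 7×4 + 6×6 + 7×4 + 9×6 + 9×5 = 245
Houston: 12×5 + 10×4 + 7×1 + 6×5 + 7×6 + 9×4 + 9×2 = 233
Boston: 12×1 + 10×1 + 7×3 + 6×3 + 7×1 + 9×2 + 9×6 = 140
Geneva: 12×3 + 10×2 + 7×5 + 6×4 + 7×5 + 9×3 + 9×4 = 213
Chicago: 12×6 + 10×6 + 7×2 + 6×1 + 7×2 + 9×1 + 9×3 = 202
Fresno: 12×4 + 10×5 + 7×6 + 6×2 + 7×3 + 9×5 + 9×1 = 227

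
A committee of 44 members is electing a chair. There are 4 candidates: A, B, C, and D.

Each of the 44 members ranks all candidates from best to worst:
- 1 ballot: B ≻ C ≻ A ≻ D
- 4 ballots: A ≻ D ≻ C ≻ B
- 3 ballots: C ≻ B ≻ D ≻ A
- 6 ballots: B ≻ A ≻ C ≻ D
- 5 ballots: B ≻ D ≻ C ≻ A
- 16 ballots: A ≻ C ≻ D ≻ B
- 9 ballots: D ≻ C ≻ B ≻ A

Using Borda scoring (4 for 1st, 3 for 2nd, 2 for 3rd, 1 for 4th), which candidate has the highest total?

A: 1×2 + 4×4 + 3×1 + 6×3 + 5×1 + 16×4 + 9×1 = 117
B: 1×4 + 4×1 + 3×3 + 6×4 + 5×4 + 16×1 + 9×2 = 95
C: 1×3 + 4×2 + 3×4 + 6×2 + 5×2 + 16×3 + 9×3 = 120
D: 1×1 + 4×3 + 3×2 + 6×1 + 5×3 + 16×2 + 9×4 = 108

C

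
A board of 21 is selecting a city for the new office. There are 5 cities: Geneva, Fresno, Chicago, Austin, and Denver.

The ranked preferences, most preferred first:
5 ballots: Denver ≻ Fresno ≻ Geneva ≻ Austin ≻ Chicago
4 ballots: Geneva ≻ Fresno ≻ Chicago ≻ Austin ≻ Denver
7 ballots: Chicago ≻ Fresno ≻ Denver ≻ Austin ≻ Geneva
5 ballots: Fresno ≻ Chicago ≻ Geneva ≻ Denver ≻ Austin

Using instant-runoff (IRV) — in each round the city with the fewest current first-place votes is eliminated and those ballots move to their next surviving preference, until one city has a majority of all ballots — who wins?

Fresno

Round 1: Geneva 4, Fresno 5, Chicago 7, Austin 0, Denver 5. Austin eliminated.
Round 2: Geneva 4, Fresno 5, Chicago 7, Denver 5. Geneva eliminated.
Round 3: Fresno 9, Chicago 7, Denver 5. Denver eliminated.
Round 4: Fresno 14, Chicago 7. Fresno has a majority (≥11).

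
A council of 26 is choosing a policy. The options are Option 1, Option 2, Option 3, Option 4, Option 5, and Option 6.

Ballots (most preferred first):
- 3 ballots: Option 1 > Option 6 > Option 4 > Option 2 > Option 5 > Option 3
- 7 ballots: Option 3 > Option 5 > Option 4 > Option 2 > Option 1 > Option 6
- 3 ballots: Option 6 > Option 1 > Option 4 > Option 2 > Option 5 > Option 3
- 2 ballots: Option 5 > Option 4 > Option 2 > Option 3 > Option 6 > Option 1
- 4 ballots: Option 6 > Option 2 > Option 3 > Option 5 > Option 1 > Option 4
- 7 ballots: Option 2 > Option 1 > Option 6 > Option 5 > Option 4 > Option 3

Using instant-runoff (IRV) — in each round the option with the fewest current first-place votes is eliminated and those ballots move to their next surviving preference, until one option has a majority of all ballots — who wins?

Option 2

Round 1: Option 1 3, Option 2 7, Option 3 7, Option 4 0, Option 5 2, Option 6 7. Option 4 eliminated.
Round 2: Option 1 3, Option 2 7, Option 3 7, Option 5 2, Option 6 7. Option 5 eliminated.
Round 3: Option 1 3, Option 2 9, Option 3 7, Option 6 7. Option 1 eliminated.
Round 4: Option 2 9, Option 3 7, Option 6 10. Option 3 eliminated.
Round 5: Option 2 16, Option 6 10. Option 2 has a majority (≥14).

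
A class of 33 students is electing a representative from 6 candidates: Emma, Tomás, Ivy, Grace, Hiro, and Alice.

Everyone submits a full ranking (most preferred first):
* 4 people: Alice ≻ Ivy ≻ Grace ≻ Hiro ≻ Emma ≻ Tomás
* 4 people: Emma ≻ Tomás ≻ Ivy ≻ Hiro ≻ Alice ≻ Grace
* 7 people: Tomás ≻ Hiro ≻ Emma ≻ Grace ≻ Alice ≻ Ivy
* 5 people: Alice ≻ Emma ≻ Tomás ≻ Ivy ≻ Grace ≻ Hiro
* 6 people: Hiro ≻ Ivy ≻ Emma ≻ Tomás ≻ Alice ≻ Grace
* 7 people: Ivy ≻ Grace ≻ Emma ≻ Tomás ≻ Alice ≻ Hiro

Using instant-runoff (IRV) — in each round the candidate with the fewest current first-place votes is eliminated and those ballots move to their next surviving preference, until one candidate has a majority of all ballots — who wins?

Round 1: Emma 4, Tomás 7, Ivy 7, Grace 0, Hiro 6, Alice 9. Grace eliminated.
Round 2: Emma 4, Tomás 7, Ivy 7, Hiro 6, Alice 9. Emma eliminated.
Round 3: Tomás 11, Ivy 7, Hiro 6, Alice 9. Hiro eliminated.
Round 4: Tomás 11, Ivy 13, Alice 9. Alice eliminated.
Round 5: Tomás 16, Ivy 17. Ivy has a majority (≥17).

Ivy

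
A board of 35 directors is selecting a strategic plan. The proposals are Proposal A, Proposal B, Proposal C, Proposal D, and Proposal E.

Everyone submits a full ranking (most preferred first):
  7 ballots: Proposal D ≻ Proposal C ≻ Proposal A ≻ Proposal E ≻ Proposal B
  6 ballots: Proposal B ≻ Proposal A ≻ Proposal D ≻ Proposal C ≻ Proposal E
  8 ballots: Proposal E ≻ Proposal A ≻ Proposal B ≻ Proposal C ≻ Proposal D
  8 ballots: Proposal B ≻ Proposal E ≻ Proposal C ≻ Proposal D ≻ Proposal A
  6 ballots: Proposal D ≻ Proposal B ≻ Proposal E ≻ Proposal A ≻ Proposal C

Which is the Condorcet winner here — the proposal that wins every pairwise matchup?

Proposal B vs Proposal A: 20–15
Proposal B vs Proposal C: 28–7
Proposal B vs Proposal D: 22–13
Proposal B vs Proposal E: 20–15
Proposal B beats every other proposal.

Proposal B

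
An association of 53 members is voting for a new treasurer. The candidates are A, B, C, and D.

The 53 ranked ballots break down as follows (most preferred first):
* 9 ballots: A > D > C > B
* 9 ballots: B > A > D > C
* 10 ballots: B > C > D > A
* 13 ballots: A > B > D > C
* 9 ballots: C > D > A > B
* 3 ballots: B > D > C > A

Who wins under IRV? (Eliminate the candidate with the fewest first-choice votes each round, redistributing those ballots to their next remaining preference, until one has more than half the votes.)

A

Round 1: A 22, B 22, C 9, D 0. D eliminated.
Round 2: A 22, B 22, C 9. C eliminated.
Round 3: A 31, B 22. A has a majority (≥27).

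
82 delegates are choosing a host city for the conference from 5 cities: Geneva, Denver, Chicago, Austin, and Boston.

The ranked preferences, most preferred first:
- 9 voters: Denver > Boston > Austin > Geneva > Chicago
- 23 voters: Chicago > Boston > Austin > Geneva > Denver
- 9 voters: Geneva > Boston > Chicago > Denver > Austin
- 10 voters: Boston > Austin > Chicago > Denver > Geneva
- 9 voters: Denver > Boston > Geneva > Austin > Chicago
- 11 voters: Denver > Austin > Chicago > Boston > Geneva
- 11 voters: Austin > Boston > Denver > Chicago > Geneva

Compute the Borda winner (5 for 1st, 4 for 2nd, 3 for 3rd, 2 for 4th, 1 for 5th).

Boston

Geneva: 9×2 + 23×2 + 9×5 + 10×1 + 9×3 + 11×1 + 11×1 = 168
Denver: 9×5 + 23×1 + 9×2 + 10×2 + 9×5 + 11×5 + 11×3 = 239
Chicago: 9×1 + 23×5 + 9×3 + 10×3 + 9×1 + 11×3 + 11×2 = 245
Austin: 9×3 + 23×3 + 9×1 + 10×4 + 9×2 + 11×4 + 11×5 = 262
Boston: 9×4 + 23×4 + 9×4 + 10×5 + 9×4 + 11×2 + 11×4 = 316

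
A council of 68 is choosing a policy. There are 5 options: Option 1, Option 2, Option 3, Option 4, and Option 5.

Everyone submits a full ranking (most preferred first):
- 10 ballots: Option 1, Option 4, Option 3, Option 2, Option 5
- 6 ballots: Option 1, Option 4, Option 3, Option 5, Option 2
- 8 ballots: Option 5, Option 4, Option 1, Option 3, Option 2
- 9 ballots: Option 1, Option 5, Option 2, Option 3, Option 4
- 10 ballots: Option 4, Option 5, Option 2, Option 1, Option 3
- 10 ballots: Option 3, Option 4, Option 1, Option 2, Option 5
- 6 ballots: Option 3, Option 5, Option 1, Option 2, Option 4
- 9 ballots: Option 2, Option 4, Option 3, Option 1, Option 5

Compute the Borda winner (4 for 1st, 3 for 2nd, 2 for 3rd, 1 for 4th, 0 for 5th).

Option 4

Option 1: 10×4 + 6×4 + 8×2 + 9×4 + 10×1 + 10×2 + 6×2 + 9×1 = 167
Option 2: 10×1 + 6×0 + 8×0 + 9×2 + 10×2 + 10×1 + 6×1 + 9×4 = 100
Option 3: 10×2 + 6×2 + 8×1 + 9×1 + 10×0 + 10×4 + 6×4 + 9×2 = 131
Option 4: 10×3 + 6×3 + 8×3 + 9×0 + 10×4 + 10×3 + 6×0 + 9×3 = 169
Option 5: 10×0 + 6×1 + 8×4 + 9×3 + 10×3 + 10×0 + 6×3 + 9×0 = 113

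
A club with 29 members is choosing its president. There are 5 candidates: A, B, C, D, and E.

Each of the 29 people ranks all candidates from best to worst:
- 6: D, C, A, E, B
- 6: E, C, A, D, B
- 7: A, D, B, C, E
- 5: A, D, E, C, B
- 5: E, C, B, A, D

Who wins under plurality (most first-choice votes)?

First-place votes: A 12, B 0, C 0, D 6, E 11.

A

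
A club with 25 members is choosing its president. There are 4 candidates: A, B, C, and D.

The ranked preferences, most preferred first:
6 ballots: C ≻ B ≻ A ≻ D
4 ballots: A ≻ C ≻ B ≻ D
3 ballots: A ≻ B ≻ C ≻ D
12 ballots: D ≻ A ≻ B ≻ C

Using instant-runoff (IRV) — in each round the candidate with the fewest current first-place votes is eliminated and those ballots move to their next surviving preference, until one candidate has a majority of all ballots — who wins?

A

Round 1: A 7, B 0, C 6, D 12. B eliminated.
Round 2: A 7, C 6, D 12. C eliminated.
Round 3: A 13, D 12. A has a majority (≥13).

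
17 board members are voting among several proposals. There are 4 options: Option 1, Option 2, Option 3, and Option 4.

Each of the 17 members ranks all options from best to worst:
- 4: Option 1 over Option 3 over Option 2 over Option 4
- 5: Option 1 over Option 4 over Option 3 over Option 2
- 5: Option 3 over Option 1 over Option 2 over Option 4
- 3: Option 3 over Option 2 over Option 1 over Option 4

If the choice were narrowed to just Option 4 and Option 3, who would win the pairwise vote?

Option 3

Option 4 is ranked above Option 3 on 5 ballots; Option 3 above Option 4 on 12.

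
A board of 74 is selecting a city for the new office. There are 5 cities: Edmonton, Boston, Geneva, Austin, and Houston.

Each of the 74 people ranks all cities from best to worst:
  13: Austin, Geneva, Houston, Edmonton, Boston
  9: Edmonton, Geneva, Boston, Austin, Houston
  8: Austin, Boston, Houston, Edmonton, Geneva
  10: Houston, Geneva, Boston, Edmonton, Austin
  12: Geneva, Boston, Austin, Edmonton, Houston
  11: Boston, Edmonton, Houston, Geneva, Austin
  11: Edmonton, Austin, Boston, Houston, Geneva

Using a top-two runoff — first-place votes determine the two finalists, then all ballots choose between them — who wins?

Edmonton

Round 1 first-place votes: Edmonton 20, Boston 11, Geneva 12, Austin 21, Houston 10. Austin and Edmonton advance.
Runoff: Austin is ranked above Edmonton on 33 ballots, Edmonton above Austin on 41.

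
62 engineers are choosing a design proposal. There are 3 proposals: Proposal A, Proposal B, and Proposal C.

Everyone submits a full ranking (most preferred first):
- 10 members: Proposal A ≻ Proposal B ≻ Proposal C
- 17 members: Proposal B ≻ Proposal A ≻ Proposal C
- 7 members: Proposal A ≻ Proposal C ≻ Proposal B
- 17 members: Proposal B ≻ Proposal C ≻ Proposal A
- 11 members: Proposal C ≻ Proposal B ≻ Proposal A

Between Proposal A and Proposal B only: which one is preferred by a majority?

Proposal B

Proposal A is ranked above Proposal B on 17 ballots; Proposal B above Proposal A on 45.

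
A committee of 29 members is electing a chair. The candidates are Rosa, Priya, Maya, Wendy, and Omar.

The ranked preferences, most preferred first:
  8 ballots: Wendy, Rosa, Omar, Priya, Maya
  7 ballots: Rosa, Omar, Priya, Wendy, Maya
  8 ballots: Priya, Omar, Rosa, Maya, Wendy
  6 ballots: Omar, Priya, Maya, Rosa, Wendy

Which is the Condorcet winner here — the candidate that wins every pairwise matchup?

Rosa vs Priya: 15–14
Rosa vs Maya: 23–6
Rosa vs Wendy: 21–8
Rosa vs Omar: 15–14
Rosa beats every other candidate.

Rosa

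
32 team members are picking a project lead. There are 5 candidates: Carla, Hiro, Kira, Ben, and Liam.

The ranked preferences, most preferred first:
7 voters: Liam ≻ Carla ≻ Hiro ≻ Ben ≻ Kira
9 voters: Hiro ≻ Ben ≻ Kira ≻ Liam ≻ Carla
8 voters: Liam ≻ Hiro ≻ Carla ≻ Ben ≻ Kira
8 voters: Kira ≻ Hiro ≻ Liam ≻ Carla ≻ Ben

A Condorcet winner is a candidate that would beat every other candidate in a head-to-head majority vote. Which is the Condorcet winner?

Hiro

Hiro vs Carla: 25–7
Hiro vs Kira: 24–8
Hiro vs Ben: 32–0
Hiro vs Liam: 17–15
Hiro beats every other candidate.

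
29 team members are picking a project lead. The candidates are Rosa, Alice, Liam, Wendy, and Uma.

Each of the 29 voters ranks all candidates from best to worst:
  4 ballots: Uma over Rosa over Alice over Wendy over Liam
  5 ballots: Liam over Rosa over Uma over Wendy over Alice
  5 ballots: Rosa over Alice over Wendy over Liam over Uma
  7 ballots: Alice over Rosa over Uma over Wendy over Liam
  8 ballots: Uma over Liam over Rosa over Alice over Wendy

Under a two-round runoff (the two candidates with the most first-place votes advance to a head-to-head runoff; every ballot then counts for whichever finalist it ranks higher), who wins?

Round 1 first-place votes: Rosa 5, Alice 7, Liam 5, Wendy 0, Uma 12. Uma and Alice advance.
Runoff: Uma is ranked above Alice on 17 ballots, Alice above Uma on 12.

Uma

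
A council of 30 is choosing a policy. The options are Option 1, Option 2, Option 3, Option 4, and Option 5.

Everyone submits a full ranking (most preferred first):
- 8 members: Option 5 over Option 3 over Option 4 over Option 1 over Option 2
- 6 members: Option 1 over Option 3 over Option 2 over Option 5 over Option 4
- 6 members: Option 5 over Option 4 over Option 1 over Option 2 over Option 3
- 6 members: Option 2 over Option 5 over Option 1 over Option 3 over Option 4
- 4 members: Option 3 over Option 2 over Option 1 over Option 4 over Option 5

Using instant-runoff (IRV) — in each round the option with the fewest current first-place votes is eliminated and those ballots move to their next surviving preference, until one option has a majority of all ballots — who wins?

Option 2

Round 1: Option 1 6, Option 2 6, Option 3 4, Option 4 0, Option 5 14. Option 4 eliminated.
Round 2: Option 1 6, Option 2 6, Option 3 4, Option 5 14. Option 3 eliminated.
Round 3: Option 1 6, Option 2 10, Option 5 14. Option 1 eliminated.
Round 4: Option 2 16, Option 5 14. Option 2 has a majority (≥16).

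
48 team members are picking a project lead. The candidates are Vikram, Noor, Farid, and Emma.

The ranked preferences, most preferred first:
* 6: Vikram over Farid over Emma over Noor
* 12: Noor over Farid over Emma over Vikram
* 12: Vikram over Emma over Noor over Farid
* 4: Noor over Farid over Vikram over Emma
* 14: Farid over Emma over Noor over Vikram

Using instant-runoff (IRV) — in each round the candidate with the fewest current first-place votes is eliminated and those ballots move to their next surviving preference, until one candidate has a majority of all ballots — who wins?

Noor

Round 1: Vikram 18, Noor 16, Farid 14, Emma 0. Emma eliminated.
Round 2: Vikram 18, Noor 16, Farid 14. Farid eliminated.
Round 3: Vikram 18, Noor 30. Noor has a majority (≥25).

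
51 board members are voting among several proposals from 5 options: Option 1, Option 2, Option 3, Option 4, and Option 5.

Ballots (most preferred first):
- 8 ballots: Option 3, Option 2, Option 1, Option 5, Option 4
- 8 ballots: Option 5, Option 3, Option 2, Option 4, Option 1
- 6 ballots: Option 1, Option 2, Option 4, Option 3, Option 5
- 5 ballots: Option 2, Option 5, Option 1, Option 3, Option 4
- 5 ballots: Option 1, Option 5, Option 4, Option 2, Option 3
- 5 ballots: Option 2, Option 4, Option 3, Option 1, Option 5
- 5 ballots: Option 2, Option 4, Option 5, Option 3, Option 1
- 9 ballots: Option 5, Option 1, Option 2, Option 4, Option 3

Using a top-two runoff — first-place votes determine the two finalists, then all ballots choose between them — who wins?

Option 2

Round 1 first-place votes: Option 1 11, Option 2 15, Option 3 8, Option 4 0, Option 5 17. Option 5 and Option 2 advance.
Runoff: Option 5 is ranked above Option 2 on 22 ballots, Option 2 above Option 5 on 29.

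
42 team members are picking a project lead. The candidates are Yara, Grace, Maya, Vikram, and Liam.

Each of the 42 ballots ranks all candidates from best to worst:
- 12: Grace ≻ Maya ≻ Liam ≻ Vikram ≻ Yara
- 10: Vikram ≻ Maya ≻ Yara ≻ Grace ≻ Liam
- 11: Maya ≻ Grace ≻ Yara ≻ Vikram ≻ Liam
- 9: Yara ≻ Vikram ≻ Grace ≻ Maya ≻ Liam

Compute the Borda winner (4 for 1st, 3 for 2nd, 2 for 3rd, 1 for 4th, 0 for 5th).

Maya

Yara: 12×0 + 10×2 + 11×2 + 9×4 = 78
Grace: 12×4 + 10×1 + 11×3 + 9×2 = 109
Maya: 12×3 + 10×3 + 11×4 + 9×1 = 119
Vikram: 12×1 + 10×4 + 11×1 + 9×3 = 90
Liam: 12×2 + 10×0 + 11×0 + 9×0 = 24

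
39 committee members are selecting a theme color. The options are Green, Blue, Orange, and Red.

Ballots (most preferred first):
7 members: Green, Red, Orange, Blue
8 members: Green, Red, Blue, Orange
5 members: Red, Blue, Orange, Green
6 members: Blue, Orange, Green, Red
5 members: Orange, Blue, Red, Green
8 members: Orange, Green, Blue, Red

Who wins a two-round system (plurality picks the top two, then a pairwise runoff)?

Orange

Round 1 first-place votes: Green 15, Blue 6, Orange 13, Red 5. Green and Orange advance.
Runoff: Green is ranked above Orange on 15 ballots, Orange above Green on 24.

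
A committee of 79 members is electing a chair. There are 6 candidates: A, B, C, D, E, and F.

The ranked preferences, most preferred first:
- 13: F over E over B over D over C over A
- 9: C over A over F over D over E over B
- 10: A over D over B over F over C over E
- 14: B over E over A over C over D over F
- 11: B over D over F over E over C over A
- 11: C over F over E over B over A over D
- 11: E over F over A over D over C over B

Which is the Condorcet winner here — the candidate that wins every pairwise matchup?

F

F vs A: 46–33
F vs B: 44–35
F vs C: 45–34
F vs D: 44–35
F vs E: 54–25
F beats every other candidate.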